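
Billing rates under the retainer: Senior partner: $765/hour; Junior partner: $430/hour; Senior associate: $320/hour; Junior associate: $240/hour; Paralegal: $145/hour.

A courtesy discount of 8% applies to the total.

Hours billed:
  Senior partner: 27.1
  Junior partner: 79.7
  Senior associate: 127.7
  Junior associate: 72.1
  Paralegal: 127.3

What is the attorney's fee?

Senior partner: 27.1 × $765 = $20,731.50
Junior partner: 79.7 × $430 = $34,271.00
Senior associate: 127.7 × $320 = $40,864.00
Junior associate: 72.1 × $240 = $17,304.00
Paralegal: 127.3 × $145 = $18,458.50
Subtotal: $131,629.00
Less 8% discount: −$10,530.32
Total: $131,629.00 − $10,530.32 = $121,098.68

$121,098.68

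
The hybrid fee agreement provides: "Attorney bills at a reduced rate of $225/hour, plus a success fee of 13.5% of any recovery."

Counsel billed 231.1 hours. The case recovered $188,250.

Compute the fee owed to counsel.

Hourly: 231.1 × $225 = $51,997.50
Success fee: 13.5% of $188,250 = $25,413.75
Total: $51,997.50 + $25,413.75 = $77,411.25

$77,411.25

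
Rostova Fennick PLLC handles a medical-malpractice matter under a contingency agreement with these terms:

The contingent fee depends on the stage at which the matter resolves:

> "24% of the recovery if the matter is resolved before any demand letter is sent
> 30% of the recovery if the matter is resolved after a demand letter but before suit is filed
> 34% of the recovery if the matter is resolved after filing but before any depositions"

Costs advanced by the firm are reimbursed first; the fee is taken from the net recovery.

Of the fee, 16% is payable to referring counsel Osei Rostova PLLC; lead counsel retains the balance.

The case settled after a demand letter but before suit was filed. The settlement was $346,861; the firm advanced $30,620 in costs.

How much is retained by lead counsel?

$79,692.73

Fee base (net of costs): $346,861 − $30,620 = $316,241
The matter settled after a demand letter but before suit was filed, so the 30% rate applies.
$316,241 × 30% = $94,872.30
Referral share: 16% of $94,872.30 = $15,179.57; lead counsel retains $94,872.30 − $15,179.57 = $79,692.73.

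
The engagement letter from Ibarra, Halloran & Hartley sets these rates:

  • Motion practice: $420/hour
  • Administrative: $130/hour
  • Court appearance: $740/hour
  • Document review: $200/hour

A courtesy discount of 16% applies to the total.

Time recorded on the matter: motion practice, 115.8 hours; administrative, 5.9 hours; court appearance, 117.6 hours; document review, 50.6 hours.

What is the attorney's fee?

$123,099.48

Motion practice: 115.8 × $420 = $48,636.00
Administrative: 5.9 × $130 = $767.00
Court appearance: 117.6 × $740 = $87,024.00
Document review: 50.6 × $200 = $10,120.00
Subtotal: $146,547.00
Less 16% discount: −$23,447.52
Total: $146,547.00 − $23,447.52 = $123,099.48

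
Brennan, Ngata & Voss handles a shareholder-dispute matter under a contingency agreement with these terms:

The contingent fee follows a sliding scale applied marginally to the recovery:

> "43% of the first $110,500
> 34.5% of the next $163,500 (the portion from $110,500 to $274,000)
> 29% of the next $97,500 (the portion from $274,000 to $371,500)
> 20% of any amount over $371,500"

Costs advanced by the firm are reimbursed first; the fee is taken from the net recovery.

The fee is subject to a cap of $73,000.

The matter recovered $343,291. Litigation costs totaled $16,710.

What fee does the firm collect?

$73,000.00

Fee base (net of costs): $343,291 − $16,710 = $326,581
First $110,500 at 43% = $47,515.00
Next $163,500 at 34.5% = $56,407.50
Remaining $52,581 at 29% = $15,248.49
Fee: $47,515.00 + $56,407.50 + $15,248.49 = $119,170.99
$119,170.99 exceeds the $73,000 cap, so the fee is capped at $73,000.00.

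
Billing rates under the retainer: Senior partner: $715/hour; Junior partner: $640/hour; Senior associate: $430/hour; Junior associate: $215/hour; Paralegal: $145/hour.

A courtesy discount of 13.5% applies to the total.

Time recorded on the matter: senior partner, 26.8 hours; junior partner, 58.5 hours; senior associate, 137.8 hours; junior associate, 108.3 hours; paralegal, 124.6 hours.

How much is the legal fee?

$135,984.49

Senior partner: 26.8 × $715 = $19,162.00
Junior partner: 58.5 × $640 = $37,440.00
Senior associate: 137.8 × $430 = $59,254.00
Junior associate: 108.3 × $215 = $23,284.50
Paralegal: 124.6 × $145 = $18,067.00
Subtotal: $157,207.50
Less 13.5% discount: −$21,223.01
Total: $157,207.50 − $21,223.01 = $135,984.49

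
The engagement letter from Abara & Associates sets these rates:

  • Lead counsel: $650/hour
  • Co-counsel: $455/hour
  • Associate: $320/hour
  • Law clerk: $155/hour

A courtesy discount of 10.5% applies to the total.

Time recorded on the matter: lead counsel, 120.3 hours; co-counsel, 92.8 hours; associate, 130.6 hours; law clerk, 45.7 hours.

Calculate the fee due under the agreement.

$151,518.58

Lead counsel: 120.3 × $650 = $78,195.00
Co-counsel: 92.8 × $455 = $42,224.00
Associate: 130.6 × $320 = $41,792.00
Law clerk: 45.7 × $155 = $7,083.50
Subtotal: $169,294.50
Less 10.5% discount: −$17,775.92
Total: $169,294.50 − $17,775.92 = $151,518.58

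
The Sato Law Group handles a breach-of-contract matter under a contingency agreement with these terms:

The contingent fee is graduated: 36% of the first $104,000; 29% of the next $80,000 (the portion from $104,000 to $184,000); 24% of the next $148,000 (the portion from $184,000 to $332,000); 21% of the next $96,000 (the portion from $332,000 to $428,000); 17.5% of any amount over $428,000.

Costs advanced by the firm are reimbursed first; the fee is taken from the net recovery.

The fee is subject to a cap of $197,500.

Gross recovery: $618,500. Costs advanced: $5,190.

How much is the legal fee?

$148,749.25

Fee base (net of costs): $618,500 − $5,190 = $613,310
First $104,000 at 36% = $37,440.00
Next $80,000 at 29% = $23,200.00
Next $148,000 at 24% = $35,520.00
Next $96,000 at 21% = $20,160.00
Remaining $185,310 at 17.5% = $32,429.25
Fee: $37,440.00 + $23,200.00 + $35,520.00 + $20,160.00 + $32,429.25 = $148,749.25
$148,749.25 is under the $197,500 cap.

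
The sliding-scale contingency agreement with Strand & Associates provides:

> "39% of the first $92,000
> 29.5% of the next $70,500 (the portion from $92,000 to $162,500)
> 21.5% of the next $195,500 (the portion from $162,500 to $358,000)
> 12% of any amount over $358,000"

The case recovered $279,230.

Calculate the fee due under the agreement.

$81,774.45

First $92,000 at 39% = $35,880.00
Next $70,500 at 29.5% = $20,797.50
Remaining $116,730 at 21.5% = $25,096.95
Fee: $35,880.00 + $20,797.50 + $25,096.95 = $81,774.45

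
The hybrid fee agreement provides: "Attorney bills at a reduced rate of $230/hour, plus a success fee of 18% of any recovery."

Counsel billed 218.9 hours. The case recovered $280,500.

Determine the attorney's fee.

$100,837.00

Hourly: 218.9 × $230 = $50,347.00
Success fee: 18% of $280,500 = $50,490.00
Total: $50,347.00 + $50,490.00 = $100,837.00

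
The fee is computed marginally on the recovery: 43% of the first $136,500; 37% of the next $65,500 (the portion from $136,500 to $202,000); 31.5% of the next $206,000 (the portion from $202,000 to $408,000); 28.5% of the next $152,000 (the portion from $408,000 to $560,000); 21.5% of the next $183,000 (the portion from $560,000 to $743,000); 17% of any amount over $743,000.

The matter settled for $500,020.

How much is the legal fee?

$174,045.70

First $136,500 at 43% = $58,695.00
Next $65,500 at 37% = $24,235.00
Next $206,000 at 31.5% = $64,890.00
Remaining $92,020 at 28.5% = $26,225.70
Fee: $58,695.00 + $24,235.00 + $64,890.00 + $26,225.70 = $174,045.70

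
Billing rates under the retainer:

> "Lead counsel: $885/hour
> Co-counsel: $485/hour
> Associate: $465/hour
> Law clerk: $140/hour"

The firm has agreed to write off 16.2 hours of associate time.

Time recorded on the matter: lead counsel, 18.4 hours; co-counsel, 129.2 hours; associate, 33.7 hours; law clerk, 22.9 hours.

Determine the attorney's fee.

Lead counsel: 18.4 × $885 = $16,284.00
Co-counsel: 129.2 × $485 = $62,662.00
Associate: 33.7 × $465 = $15,670.50
Law clerk: 22.9 × $140 = $3,206.00
Subtotal: $97,822.50
Write-off: 16.2 × $465 = $7,533.00
Total: $97,822.50 − $7,533.00 = $90,289.50

$90,289.50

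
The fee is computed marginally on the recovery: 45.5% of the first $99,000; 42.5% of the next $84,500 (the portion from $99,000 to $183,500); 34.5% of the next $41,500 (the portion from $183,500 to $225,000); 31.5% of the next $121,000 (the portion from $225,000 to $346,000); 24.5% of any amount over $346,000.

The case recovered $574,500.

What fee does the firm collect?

$189,372.50

First $99,000 at 45.5% = $45,045.00
Next $84,500 at 42.5% = $35,912.50
Next $41,500 at 34.5% = $14,317.50
Next $121,000 at 31.5% = $38,115.00
Remaining $228,500 at 24.5% = $55,982.50
Fee: $45,045.00 + $35,912.50 + $14,317.50 + $38,115.00 + $55,982.50 = $189,372.50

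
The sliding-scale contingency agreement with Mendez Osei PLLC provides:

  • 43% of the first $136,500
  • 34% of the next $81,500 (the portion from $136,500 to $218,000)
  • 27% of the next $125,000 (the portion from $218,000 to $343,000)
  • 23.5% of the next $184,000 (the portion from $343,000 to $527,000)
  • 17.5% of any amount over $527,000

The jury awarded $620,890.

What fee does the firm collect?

$179,825.75

First $136,500 at 43% = $58,695.00
Next $81,500 at 34% = $27,710.00
Next $125,000 at 27% = $33,750.00
Next $184,000 at 23.5% = $43,240.00
Remaining $93,890 at 17.5% = $16,430.75
Fee: $58,695.00 + $27,710.00 + $33,750.00 + $43,240.00 + $16,430.75 = $179,825.75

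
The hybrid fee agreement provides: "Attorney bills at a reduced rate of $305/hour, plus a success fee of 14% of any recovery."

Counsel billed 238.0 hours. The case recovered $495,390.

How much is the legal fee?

Hourly: 238.0 × $305 = $72,590.00
Success fee: 14% of $495,390 = $69,354.60
Total: $72,590.00 + $69,354.60 = $141,944.60

$141,944.60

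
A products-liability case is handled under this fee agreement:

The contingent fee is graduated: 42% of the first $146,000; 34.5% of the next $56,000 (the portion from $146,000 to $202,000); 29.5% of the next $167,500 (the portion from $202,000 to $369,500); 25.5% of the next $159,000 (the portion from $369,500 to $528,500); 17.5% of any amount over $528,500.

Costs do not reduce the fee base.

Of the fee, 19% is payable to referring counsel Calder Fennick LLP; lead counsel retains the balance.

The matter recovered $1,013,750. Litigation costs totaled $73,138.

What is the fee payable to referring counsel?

$48,548.09

Fee base is the gross recovery, $1,013,750; costs are reimbursed separately.
First $146,000 at 42% = $61,320.00
Next $56,000 at 34.5% = $19,320.00
Next $167,500 at 29.5% = $49,412.50
Next $159,000 at 25.5% = $40,545.00
Remaining $485,250 at 17.5% = $84,918.75
Fee: $61,320.00 + $19,320.00 + $49,412.50 + $40,545.00 + $84,918.75 = $255,516.25
Referral share: 19% of $255,516.25 = $48,548.09; lead counsel retains $255,516.25 − $48,548.09 = $206,968.16.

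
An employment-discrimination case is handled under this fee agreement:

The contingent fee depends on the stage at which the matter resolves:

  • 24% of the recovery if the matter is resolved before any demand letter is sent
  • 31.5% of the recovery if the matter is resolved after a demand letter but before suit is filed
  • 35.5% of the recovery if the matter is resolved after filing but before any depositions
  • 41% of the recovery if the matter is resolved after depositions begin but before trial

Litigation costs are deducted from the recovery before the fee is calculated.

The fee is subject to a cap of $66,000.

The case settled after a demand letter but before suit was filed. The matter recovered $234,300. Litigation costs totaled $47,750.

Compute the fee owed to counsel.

Fee base (net of costs): $234,300 − $47,750 = $186,550
The matter settled after a demand letter but before suit was filed, so the 31.5% rate applies.
$186,550 × 31.5% = $58,763.25
$58,763.25 is under the $66,000 cap.

$58,763.25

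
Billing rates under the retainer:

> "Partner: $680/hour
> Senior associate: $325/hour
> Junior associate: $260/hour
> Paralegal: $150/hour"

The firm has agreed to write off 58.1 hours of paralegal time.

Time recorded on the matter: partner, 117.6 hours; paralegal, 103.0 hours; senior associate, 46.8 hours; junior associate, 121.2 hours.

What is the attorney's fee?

$133,425.00

Partner: 117.6 × $680 = $79,968.00
Senior associate: 46.8 × $325 = $15,210.00
Junior associate: 121.2 × $260 = $31,512.00
Paralegal: 103.0 × $150 = $15,450.00
Subtotal: $142,140.00
Write-off: 58.1 × $150 = $8,715.00
Total: $142,140.00 − $8,715.00 = $133,425.00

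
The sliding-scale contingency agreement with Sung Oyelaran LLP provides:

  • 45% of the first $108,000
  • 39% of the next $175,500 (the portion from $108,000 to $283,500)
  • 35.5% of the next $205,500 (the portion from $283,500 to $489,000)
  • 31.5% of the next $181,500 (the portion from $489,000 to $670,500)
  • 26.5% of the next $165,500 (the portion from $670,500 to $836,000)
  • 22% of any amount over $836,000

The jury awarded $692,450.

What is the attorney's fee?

First $108,000 at 45% = $48,600.00
Next $175,500 at 39% = $68,445.00
Next $205,500 at 35.5% = $72,952.50
Next $181,500 at 31.5% = $57,172.50
Remaining $21,950 at 26.5% = $5,816.75
Fee: $48,600.00 + $68,445.00 + $72,952.50 + $57,172.50 + $5,816.75 = $252,986.75

$252,986.75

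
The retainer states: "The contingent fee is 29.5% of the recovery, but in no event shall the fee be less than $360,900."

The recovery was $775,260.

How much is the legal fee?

29.5% of $775,260 = $228,701.70
That is below the $360,900 minimum, so the minimum applies.

$360,900.00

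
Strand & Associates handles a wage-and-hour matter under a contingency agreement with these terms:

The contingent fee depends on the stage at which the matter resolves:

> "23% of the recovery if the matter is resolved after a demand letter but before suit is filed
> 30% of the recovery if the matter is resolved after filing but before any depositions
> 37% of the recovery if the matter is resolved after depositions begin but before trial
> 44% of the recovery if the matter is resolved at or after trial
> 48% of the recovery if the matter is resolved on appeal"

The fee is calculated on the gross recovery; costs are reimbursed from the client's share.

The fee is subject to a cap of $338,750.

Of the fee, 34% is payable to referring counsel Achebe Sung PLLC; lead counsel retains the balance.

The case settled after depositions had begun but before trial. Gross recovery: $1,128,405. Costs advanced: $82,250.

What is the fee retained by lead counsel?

$223,575.00

Fee base is the gross recovery, $1,128,405; costs are reimbursed separately.
The matter settled after depositions had begun but before trial, so the 37% rate applies.
$1,128,405 × 37% = $417,509.85
$417,509.85 exceeds the $338,750 cap, so the fee is capped at $338,750.00.
Referral share: 34% of $338,750.00 = $115,175.00; lead counsel retains $338,750.00 − $115,175.00 = $223,575.00.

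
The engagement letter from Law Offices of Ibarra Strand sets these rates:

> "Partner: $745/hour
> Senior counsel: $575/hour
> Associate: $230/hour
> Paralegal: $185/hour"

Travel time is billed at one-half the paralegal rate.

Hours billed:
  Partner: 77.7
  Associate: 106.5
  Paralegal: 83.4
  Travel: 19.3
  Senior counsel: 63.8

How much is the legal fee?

Partner: 77.7 × $745 = $57,886.50
Senior counsel: 63.8 × $575 = $36,685.00
Associate: 106.5 × $230 = $24,495.00
Paralegal: 83.4 × $185 = $15,429.00
Subtotal: $57,886.50 + $36,685.00 + $24,495.00 + $15,429.00 = $134,495.50
Travel: 19.3 × ($185 ÷ 2) = 19.3 × $92.50 = $1,785.25
Total: $134,495.50 + $1,785.25 = $136,280.75

$136,280.75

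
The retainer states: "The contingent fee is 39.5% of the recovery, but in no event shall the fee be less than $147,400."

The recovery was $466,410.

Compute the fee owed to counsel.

39.5% of $466,410 = $184,231.95
That exceeds the $147,400 minimum.

$184,231.95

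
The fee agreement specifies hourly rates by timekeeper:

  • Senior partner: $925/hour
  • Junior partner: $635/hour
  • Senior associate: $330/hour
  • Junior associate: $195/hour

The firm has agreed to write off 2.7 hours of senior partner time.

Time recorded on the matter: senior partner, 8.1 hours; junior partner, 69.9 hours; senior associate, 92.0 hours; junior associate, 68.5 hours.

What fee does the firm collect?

$93,099.00

Senior partner: 8.1 × $925 = $7,492.50
Junior partner: 69.9 × $635 = $44,386.50
Senior associate: 92.0 × $330 = $30,360.00
Junior associate: 68.5 × $195 = $13,357.50
Subtotal: $95,596.50
Write-off: 2.7 × $925 = $2,497.50
Total: $95,596.50 − $2,497.50 = $93,099.00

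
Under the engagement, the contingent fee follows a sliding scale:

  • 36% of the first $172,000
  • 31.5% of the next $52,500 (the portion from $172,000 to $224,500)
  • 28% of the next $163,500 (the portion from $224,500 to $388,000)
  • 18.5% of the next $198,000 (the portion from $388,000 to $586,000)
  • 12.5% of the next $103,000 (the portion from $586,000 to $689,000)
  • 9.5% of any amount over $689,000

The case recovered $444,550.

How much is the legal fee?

$134,699.25

First $172,000 at 36% = $61,920.00
Next $52,500 at 31.5% = $16,537.50
Next $163,500 at 28% = $45,780.00
Remaining $56,550 at 18.5% = $10,461.75
Fee: $61,920.00 + $16,537.50 + $45,780.00 + $10,461.75 = $134,699.25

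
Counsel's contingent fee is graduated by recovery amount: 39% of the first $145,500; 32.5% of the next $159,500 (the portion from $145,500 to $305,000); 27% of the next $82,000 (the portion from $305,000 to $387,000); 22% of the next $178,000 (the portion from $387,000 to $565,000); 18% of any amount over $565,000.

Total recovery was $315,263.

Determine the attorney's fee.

First $145,500 at 39% = $56,745.00
Next $159,500 at 32.5% = $51,837.50
Remaining $10,263 at 27% = $2,771.01
Fee: $56,745.00 + $51,837.50 + $2,771.01 = $111,353.51

$111,353.51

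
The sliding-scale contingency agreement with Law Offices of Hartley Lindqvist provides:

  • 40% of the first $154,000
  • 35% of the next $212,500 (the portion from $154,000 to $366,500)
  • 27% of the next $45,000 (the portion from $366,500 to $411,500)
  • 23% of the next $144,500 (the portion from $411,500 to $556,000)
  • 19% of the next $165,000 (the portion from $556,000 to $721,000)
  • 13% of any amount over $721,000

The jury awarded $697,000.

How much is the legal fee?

$208,150.00

First $154,000 at 40% = $61,600.00
Next $212,500 at 35% = $74,375.00
Next $45,000 at 27% = $12,150.00
Next $144,500 at 23% = $33,235.00
Remaining $141,000 at 19% = $26,790.00
Fee: $61,600.00 + $74,375.00 + $12,150.00 + $33,235.00 + $26,790.00 = $208,150.00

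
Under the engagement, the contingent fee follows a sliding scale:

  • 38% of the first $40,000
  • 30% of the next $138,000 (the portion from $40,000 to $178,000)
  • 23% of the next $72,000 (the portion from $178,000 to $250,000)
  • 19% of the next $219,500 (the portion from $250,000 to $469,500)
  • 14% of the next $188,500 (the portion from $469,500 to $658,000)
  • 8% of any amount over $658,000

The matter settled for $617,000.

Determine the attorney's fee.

First $40,000 at 38% = $15,200.00
Next $138,000 at 30% = $41,400.00
Next $72,000 at 23% = $16,560.00
Next $219,500 at 19% = $41,705.00
Remaining $147,500 at 14% = $20,650.00
Fee: $15,200.00 + $41,400.00 + $16,560.00 + $41,705.00 + $20,650.00 = $135,515.00

$135,515.00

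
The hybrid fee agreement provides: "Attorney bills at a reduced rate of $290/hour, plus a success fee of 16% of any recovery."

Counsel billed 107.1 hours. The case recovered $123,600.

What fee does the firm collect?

$50,835.00

Hourly: 107.1 × $290 = $31,059.00
Success fee: 16% of $123,600 = $19,776.00
Total: $31,059.00 + $19,776.00 = $50,835.00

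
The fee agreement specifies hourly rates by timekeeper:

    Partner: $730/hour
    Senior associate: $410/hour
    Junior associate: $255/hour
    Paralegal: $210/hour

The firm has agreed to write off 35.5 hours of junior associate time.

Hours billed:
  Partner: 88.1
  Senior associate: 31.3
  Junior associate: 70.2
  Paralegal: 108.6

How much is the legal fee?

Partner: 88.1 × $730 = $64,313.00
Senior associate: 31.3 × $410 = $12,833.00
Junior associate: 70.2 × $255 = $17,901.00
Paralegal: 108.6 × $210 = $22,806.00
Subtotal: $117,853.00
Write-off: 35.5 × $255 = $9,052.50
Total: $117,853.00 − $9,052.50 = $108,800.50

$108,800.50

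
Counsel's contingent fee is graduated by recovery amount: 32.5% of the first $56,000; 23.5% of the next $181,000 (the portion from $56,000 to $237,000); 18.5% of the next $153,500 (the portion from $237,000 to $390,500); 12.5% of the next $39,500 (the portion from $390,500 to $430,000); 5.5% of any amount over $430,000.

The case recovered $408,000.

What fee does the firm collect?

$91,320.00

First $56,000 at 32.5% = $18,200.00
Next $181,000 at 23.5% = $42,535.00
Next $153,500 at 18.5% = $28,397.50
Remaining $17,500 at 12.5% = $2,187.50
Fee: $18,200.00 + $42,535.00 + $28,397.50 + $2,187.50 = $91,320.00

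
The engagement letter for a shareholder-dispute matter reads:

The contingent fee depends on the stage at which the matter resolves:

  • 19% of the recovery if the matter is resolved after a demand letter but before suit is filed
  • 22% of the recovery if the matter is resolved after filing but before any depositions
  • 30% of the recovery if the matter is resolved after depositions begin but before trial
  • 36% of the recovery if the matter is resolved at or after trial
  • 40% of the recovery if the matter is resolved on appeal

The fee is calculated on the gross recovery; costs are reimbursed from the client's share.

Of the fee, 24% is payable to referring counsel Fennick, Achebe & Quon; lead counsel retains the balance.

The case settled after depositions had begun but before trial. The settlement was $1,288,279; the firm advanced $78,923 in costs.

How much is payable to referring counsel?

Fee base is the gross recovery, $1,288,279; costs are reimbursed separately.
The matter settled after depositions had begun but before trial, so the 30% rate applies.
$1,288,279 × 30% = $386,483.70
Referral share: 24% of $386,483.70 = $92,756.09; lead counsel retains $386,483.70 − $92,756.09 = $293,727.61.

$92,756.09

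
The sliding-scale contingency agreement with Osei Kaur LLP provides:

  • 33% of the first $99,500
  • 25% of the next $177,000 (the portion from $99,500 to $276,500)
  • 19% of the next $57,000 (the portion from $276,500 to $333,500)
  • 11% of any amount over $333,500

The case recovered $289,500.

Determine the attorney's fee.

First $99,500 at 33% = $32,835.00
Next $177,000 at 25% = $44,250.00
Remaining $13,000 at 19% = $2,470.00
Fee: $32,835.00 + $44,250.00 + $2,470.00 = $79,555.00

$79,555.00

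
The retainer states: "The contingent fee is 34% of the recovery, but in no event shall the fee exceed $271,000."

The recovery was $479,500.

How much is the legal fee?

$163,030.00

34% of $479,500 = $163,030.00
That is under the $271,000 cap.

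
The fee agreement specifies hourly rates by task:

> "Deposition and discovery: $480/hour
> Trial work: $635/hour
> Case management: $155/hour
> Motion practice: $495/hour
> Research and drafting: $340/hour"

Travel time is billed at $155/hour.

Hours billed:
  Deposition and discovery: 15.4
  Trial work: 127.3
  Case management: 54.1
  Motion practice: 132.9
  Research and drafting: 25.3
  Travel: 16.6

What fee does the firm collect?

$173,573.50

Deposition and discovery: 15.4 × $480 = $7,392.00
Trial work: 127.3 × $635 = $80,835.50
Case management: 54.1 × $155 = $8,385.50
Motion practice: 132.9 × $495 = $65,785.50
Research and drafting: 25.3 × $340 = $8,602.00
Subtotal: $7,392.00 + $80,835.50 + $8,385.50 + $65,785.50 + $8,602.00 = $171,000.50
Travel: 16.6 × $155 = $2,573.00
Total: $171,000.50 + $2,573.00 = $173,573.50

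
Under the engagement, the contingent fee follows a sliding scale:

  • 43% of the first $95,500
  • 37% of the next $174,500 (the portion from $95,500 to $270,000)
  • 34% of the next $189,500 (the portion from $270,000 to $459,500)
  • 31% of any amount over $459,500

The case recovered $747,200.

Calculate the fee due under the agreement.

First $95,500 at 43% = $41,065.00
Next $174,500 at 37% = $64,565.00
Next $189,500 at 34% = $64,430.00
Remaining $287,700 at 31% = $89,187.00
Fee: $41,065.00 + $64,565.00 + $64,430.00 + $89,187.00 = $259,247.00

$259,247.00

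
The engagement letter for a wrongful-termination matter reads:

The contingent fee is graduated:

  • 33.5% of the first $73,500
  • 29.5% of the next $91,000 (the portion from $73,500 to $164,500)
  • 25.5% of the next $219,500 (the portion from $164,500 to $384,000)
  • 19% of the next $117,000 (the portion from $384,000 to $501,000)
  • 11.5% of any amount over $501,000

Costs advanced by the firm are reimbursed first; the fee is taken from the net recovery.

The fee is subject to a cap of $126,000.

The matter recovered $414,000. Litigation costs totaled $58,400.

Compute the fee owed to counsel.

Fee base (net of costs): $414,000 − $58,400 = $355,600
First $73,500 at 33.5% = $24,622.50
Next $91,000 at 29.5% = $26,845.00
Remaining $191,100 at 25.5% = $48,730.50
Fee: $24,622.50 + $26,845.00 + $48,730.50 = $100,198.00
$100,198.00 is under the $126,000 cap.

$100,198.00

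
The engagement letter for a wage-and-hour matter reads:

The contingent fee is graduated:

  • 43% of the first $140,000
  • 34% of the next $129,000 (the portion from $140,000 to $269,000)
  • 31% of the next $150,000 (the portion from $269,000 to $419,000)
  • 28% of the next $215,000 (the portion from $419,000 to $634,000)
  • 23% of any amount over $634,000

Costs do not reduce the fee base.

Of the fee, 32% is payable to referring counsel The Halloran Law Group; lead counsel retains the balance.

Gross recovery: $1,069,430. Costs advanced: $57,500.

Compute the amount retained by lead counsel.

$211,418.05

Fee base is the gross recovery, $1,069,430; costs are reimbursed separately.
First $140,000 at 43% = $60,200.00
Next $129,000 at 34% = $43,860.00
Next $150,000 at 31% = $46,500.00
Next $215,000 at 28% = $60,200.00
Remaining $435,430 at 23% = $100,148.90
Fee: $60,200.00 + $43,860.00 + $46,500.00 + $60,200.00 + $100,148.90 = $310,908.90
Referral share: 32% of $310,908.90 = $99,490.85; lead counsel retains $310,908.90 − $99,490.85 = $211,418.05.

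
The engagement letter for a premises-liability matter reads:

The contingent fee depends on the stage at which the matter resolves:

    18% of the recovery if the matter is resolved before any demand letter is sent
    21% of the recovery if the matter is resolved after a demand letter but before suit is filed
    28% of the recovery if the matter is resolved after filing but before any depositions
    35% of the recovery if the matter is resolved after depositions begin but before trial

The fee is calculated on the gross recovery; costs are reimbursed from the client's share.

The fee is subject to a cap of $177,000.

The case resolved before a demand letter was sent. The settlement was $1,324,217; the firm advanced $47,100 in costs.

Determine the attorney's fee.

$177,000.00

Fee base is the gross recovery, $1,324,217; costs are reimbursed separately.
The matter resolved before a demand letter was sent, so the 18% rate applies.
$1,324,217 × 18% = $238,359.06
$238,359.06 exceeds the $177,000 cap, so the fee is capped at $177,000.00.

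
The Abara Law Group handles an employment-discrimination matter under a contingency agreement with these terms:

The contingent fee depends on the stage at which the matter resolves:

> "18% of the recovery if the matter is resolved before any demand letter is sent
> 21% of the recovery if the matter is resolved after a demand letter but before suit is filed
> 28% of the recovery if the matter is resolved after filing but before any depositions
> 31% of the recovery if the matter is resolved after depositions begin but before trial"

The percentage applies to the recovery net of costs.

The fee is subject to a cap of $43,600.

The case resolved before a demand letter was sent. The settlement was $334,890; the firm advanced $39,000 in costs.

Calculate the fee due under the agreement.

$43,600.00

Fee base (net of costs): $334,890 − $39,000 = $295,890
The matter resolved before a demand letter was sent, so the 18% rate applies.
$295,890 × 18% = $53,260.20
$53,260.20 exceeds the $43,600 cap, so the fee is capped at $43,600.00.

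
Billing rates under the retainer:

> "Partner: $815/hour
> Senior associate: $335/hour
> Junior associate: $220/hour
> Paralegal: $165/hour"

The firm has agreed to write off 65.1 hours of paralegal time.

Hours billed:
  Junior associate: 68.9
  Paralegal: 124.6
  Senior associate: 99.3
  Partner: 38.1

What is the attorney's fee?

Partner: 38.1 × $815 = $31,051.50
Senior associate: 99.3 × $335 = $33,265.50
Junior associate: 68.9 × $220 = $15,158.00
Paralegal: 124.6 × $165 = $20,559.00
Subtotal: $100,034.00
Write-off: 65.1 × $165 = $10,741.50
Total: $100,034.00 − $10,741.50 = $89,292.50

$89,292.50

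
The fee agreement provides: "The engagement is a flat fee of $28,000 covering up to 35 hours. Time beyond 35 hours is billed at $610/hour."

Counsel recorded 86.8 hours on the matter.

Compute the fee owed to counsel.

$59,598.00

Flat fee: $28,000.00
Excess hours: 86.8 − 35 = 51.8
Overrun: 51.8 × $610 = $31,598.00
Total: $28,000.00 + $31,598.00 = $59,598.00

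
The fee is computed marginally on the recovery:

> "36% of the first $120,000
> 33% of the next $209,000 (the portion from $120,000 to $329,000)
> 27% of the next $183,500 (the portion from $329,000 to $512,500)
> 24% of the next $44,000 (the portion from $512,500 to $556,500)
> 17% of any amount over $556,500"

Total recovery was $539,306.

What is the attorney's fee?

$168,148.44

First $120,000 at 36% = $43,200.00
Next $209,000 at 33% = $68,970.00
Next $183,500 at 27% = $49,545.00
Remaining $26,806 at 24% = $6,433.44
Fee: $43,200.00 + $68,970.00 + $49,545.00 + $6,433.44 = $168,148.44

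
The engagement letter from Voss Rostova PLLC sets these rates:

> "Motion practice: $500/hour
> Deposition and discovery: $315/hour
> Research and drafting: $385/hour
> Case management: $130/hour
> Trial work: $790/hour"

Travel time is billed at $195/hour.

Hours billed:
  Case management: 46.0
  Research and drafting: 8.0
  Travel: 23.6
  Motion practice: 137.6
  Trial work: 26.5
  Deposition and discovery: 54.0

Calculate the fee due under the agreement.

Motion practice: 137.6 × $500 = $68,800.00
Deposition and discovery: 54.0 × $315 = $17,010.00
Research and drafting: 8.0 × $385 = $3,080.00
Case management: 46.0 × $130 = $5,980.00
Trial work: 26.5 × $790 = $20,935.00
Subtotal: $68,800.00 + $17,010.00 + $3,080.00 + $5,980.00 + $20,935.00 = $115,805.00
Travel: 23.6 × $195 = $4,602.00
Total: $115,805.00 + $4,602.00 = $120,407.00

$120,407.00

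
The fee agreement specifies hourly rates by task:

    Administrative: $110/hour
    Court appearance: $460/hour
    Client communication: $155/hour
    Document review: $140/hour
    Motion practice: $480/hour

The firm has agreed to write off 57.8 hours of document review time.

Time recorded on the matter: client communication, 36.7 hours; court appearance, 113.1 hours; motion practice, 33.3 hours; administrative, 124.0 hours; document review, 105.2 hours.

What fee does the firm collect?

Administrative: 124.0 × $110 = $13,640.00
Court appearance: 113.1 × $460 = $52,026.00
Client communication: 36.7 × $155 = $5,688.50
Document review: 105.2 × $140 = $14,728.00
Motion practice: 33.3 × $480 = $15,984.00
Subtotal: $102,066.50
Write-off: 57.8 × $140 = $8,092.00
Total: $102,066.50 − $8,092.00 = $93,974.50

$93,974.50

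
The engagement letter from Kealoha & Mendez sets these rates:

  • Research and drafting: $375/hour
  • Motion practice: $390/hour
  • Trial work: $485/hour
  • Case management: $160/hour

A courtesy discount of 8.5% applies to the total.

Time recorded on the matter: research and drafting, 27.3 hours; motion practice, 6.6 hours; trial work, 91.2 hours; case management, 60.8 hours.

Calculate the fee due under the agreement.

Research and drafting: 27.3 × $375 = $10,237.50
Motion practice: 6.6 × $390 = $2,574.00
Trial work: 91.2 × $485 = $44,232.00
Case management: 60.8 × $160 = $9,728.00
Subtotal: $66,771.50
Less 8.5% discount: −$5,675.58
Total: $66,771.50 − $5,675.58 = $61,095.92

$61,095.92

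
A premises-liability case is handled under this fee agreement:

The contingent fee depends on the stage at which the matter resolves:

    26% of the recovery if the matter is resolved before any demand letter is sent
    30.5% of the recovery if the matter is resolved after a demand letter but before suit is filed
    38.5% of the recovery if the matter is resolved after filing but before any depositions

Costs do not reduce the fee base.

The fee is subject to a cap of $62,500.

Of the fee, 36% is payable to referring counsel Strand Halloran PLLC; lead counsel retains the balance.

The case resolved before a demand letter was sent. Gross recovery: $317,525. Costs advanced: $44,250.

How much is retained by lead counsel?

$40,000.00

Fee base is the gross recovery, $317,525; costs are reimbursed separately.
The matter resolved before a demand letter was sent, so the 26% rate applies.
$317,525 × 26% = $82,556.50
$82,556.50 exceeds the $62,500 cap, so the fee is capped at $62,500.00.
Referral share: 36% of $62,500.00 = $22,500.00; lead counsel retains $62,500.00 − $22,500.00 = $40,000.00.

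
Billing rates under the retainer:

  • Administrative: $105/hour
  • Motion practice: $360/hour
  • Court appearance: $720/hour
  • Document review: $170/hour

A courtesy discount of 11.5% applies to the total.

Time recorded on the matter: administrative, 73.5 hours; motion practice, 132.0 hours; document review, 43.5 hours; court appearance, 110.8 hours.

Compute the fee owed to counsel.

Administrative: 73.5 × $105 = $7,717.50
Motion practice: 132.0 × $360 = $47,520.00
Court appearance: 110.8 × $720 = $79,776.00
Document review: 43.5 × $170 = $7,395.00
Subtotal: $142,408.50
Less 11.5% discount: −$16,376.98
Total: $142,408.50 − $16,376.98 = $126,031.52

$126,031.52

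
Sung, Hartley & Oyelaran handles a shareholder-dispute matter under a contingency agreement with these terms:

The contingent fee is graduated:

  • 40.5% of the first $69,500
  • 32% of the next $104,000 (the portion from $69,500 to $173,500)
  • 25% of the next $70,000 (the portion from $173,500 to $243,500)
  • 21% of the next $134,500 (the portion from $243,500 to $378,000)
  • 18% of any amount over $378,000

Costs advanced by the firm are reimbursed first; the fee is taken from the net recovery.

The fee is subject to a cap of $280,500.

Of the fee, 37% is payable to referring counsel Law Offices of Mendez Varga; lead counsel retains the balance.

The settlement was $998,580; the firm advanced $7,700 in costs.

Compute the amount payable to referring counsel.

Fee base (net of costs): $998,580 − $7,700 = $990,880
First $69,500 at 40.5% = $28,147.50
Next $104,000 at 32% = $33,280.00
Next $70,000 at 25% = $17,500.00
Next $134,500 at 21% = $28,245.00
Remaining $612,880 at 18% = $110,318.40
Fee: $28,147.50 + $33,280.00 + $17,500.00 + $28,245.00 + $110,318.40 = $217,490.90
$217,490.90 is under the $280,500 cap.
Referral share: 37% of $217,490.90 = $80,471.63; lead counsel retains $217,490.90 − $80,471.63 = $137,019.27.

$80,471.63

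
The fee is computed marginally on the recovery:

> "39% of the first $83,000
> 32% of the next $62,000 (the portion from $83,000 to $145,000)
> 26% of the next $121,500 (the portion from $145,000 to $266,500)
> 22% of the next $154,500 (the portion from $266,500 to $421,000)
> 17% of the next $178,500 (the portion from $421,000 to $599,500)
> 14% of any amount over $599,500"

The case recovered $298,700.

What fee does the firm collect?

$90,884.00

First $83,000 at 39% = $32,370.00
Next $62,000 at 32% = $19,840.00
Next $121,500 at 26% = $31,590.00
Remaining $32,200 at 22% = $7,084.00
Fee: $32,370.00 + $19,840.00 + $31,590.00 + $7,084.00 = $90,884.00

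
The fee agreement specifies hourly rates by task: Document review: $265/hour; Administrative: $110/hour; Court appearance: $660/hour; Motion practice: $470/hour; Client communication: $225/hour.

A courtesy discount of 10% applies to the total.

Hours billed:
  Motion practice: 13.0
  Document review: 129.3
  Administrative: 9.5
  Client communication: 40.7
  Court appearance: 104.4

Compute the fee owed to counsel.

$107,532.90

Document review: 129.3 × $265 = $34,264.50
Administrative: 9.5 × $110 = $1,045.00
Court appearance: 104.4 × $660 = $68,904.00
Motion practice: 13.0 × $470 = $6,110.00
Client communication: 40.7 × $225 = $9,157.50
Subtotal: $119,481.00
Less 10% discount: −$11,948.10
Total: $119,481.00 − $11,948.10 = $107,532.90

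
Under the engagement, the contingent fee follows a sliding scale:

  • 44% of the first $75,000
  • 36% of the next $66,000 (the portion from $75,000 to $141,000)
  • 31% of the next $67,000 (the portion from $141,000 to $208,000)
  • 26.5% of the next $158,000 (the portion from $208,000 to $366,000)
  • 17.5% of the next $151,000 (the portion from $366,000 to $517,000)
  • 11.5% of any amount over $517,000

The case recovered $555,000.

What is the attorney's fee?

$150,195.00

First $75,000 at 44% = $33,000.00
Next $66,000 at 36% = $23,760.00
Next $67,000 at 31% = $20,770.00
Next $158,000 at 26.5% = $41,870.00
Next $151,000 at 17.5% = $26,425.00
Remaining $38,000 at 11.5% = $4,370.00
Fee: $33,000.00 + $23,760.00 + $20,770.00 + $41,870.00 + $26,425.00 + $4,370.00 = $150,195.00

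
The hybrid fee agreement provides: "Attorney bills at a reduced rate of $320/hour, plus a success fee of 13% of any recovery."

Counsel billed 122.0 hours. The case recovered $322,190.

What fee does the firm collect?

$80,924.70

Hourly: 122.0 × $320 = $39,040.00
Success fee: 13% of $322,190 = $41,884.70
Total: $39,040.00 + $41,884.70 = $80,924.70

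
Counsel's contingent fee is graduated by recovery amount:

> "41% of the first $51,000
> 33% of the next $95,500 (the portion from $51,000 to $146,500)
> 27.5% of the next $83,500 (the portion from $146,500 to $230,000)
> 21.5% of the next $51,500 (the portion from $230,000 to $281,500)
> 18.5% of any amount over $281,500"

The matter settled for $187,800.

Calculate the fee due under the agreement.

$63,782.50

First $51,000 at 41% = $20,910.00
Next $95,500 at 33% = $31,515.00
Remaining $41,300 at 27.5% = $11,357.50
Fee: $20,910.00 + $31,515.00 + $11,357.50 = $63,782.50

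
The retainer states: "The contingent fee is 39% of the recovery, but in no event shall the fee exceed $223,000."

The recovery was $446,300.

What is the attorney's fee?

$174,057.00

39% of $446,300 = $174,057.00
That is under the $223,000 cap.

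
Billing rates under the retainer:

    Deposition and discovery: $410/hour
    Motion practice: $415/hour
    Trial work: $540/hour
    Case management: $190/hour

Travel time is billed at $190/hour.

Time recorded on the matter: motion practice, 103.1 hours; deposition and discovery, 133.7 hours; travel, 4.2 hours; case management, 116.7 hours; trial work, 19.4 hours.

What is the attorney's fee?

Deposition and discovery: 133.7 × $410 = $54,817.00
Motion practice: 103.1 × $415 = $42,786.50
Trial work: 19.4 × $540 = $10,476.00
Case management: 116.7 × $190 = $22,173.00
Subtotal: $54,817.00 + $42,786.50 + $10,476.00 + $22,173.00 = $130,252.50
Travel: 4.2 × $190 = $798.00
Total: $130,252.50 + $798.00 = $131,050.50

$131,050.50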